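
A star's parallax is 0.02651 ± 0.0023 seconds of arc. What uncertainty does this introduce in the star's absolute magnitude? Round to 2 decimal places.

σ_M = 0.19 mag

M = m − 5 log₁₀ d + 5 = m + 5 log₁₀ p + 5, so ∂M/∂p = 5/(p ln 10).
σ_M = (5/ln 10) · (σ_p/p) = 2.1715 × 0.0023/0.02651 = 2.1715 × 0.08676 = 0.1884.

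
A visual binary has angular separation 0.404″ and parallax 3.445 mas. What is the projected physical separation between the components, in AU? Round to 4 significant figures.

d = 1/p = 1/0.003445″ = 290.28 pc.
At distance d (pc), an angle of θ arcsec spans θ·d AU: s = 0.404 × 290.28 = 117.27 AU.

117.3 AU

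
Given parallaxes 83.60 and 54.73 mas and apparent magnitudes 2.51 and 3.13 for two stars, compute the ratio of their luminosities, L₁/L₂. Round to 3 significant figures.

d₁ = 1/p₁ = 1/0.08360″ = 11.962 pc; d₂ = 1/p₂ = 1/0.05473″ = 18.272 pc.
M₁ = m₁ − 5 log₁₀ d₁ + 5 = 2.51 − 5.3890 + 5 = 2.1210.
M₂ = 3.13 − 6.3089 + 5 = 1.8211.
L₁/L₂ = 10^(0.4(M₂ − M₁)) = 10^(0.4 × (-0.2999)) = 10^(-0.11996) = 0.75865.

L₁/L₂ = 0.759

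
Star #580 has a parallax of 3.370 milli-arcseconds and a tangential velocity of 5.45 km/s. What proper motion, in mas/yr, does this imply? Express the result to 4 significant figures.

d = 1/p = 1/0.003370″ = 296.74 pc.
μ = v_t / (4.74 d) = 5.45 / (4.74 × 296.74) = 5.45 / 1406.5 = 0.0038749 ″/yr = 3.8749 mas/yr.

3.875 mas/yr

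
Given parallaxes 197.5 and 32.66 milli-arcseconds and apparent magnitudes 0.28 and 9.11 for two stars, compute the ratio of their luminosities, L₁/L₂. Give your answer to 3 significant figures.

d₁ = 1/p₁ = 1/0.1975″ = 5.0633 pc; d₂ = 1/p₂ = 1/0.03266″ = 30.618 pc.
M₁ = m₁ − 5 log₁₀ d₁ + 5 = 0.28 − 3.5222 + 5 = 1.7578.
M₂ = 9.11 − 7.4299 + 5 = 6.6801.
L₁/L₂ = 10^(0.4(M₂ − M₁)) = 10^(0.4 × 4.9223) = 10^1.96892 = 93.094.

L₁/L₂ = 93.1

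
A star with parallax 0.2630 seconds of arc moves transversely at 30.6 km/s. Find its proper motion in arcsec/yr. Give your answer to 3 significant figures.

1.70 arcsec/yr

d = 1/p = 1/0.2630″ = 3.8023 pc.
μ = v_t / (4.74 d) = 30.6 / (4.74 × 3.8023) = 30.6 / 18.023 = 1.6978 ″/yr.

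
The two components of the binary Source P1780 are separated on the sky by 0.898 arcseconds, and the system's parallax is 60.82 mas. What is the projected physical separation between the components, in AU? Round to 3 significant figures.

d = 1/p = 1/0.06082″ = 16.442 pc.
At distance d (pc), an angle of θ arcsec spans θ·d AU: s = 0.898 × 16.442 = 14.765 AU.

14.8 AU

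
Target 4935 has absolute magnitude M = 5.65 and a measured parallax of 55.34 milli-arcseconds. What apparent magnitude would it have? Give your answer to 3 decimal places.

m = 6.935

d = 1/p = 1/0.05534″ = 18.07 pc.
m − M = 5 log₁₀ d − 5 = 5 log₁₀(18.07) − 5 = 6.2848 − 5 = 1.2848.
m = M + (m − M) = 5.65 + 1.2848 = 6.935.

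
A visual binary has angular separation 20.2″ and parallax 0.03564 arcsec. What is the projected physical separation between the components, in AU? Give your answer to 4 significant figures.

566.8 AU

d = 1/p = 1/0.03564″ = 28.058 pc.
At distance d (pc), an angle of θ arcsec spans θ·d AU: s = 20.2 × 28.058 = 566.77 AU.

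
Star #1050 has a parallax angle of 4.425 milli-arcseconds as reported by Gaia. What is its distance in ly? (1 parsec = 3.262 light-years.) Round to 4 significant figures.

p = 4.425 milli-arcseconds = 0.004425 arcsec.
d = 1/p = 1/0.004425 = 225.99 pc.
In light-years: 225.99 × 3.262 = 737.18 ly.

737.2 ly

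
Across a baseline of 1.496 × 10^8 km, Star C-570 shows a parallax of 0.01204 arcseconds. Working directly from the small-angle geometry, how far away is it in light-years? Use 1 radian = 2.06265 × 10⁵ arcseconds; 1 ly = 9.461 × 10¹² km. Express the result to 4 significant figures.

270.9 ly

θ = 0.01204″ = 0.01204/206265 = 5.8372 × 10^-8 rad.
d = B/θ = (1.496 × 10^8) / (5.8372 × 10^-8) = 2.5629 × 10^15 km = (2.5629 × 10^15) / (9.461 × 10^12) ly = 270.89 ly.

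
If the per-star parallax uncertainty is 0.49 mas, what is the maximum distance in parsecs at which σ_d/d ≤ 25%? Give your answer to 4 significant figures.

σ_d/d = σ_p/p, so the condition is σ_p/p ≤ 0.25, i.e. p ≥ σ_p/0.25.
p_min = 0.49/0.25 = 1.96 mas = 0.00196 arcsec.
d_max = 1/p_min = 1/0.00196 = 510.2 pc.

510.2 pc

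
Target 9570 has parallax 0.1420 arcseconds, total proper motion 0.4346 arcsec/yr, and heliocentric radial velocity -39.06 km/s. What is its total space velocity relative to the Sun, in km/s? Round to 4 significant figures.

41.67 km/s

d = 1/p = 1/0.1420″ = 7.0423 pc.
v_t = 4.740 μ d = 4.740 × 0.4346 × 7.0423 = 14.507 km/s.
v = √(v_r² + v_t²) = √((-39.06)² + 14.507²) = √1736.14 = 41.667 km/s.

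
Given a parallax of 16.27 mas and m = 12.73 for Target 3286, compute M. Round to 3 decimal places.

d = 1/p = 1/0.01627″ = 61.463 pc.
m − M = 5 log₁₀(61.463) − 5 = 8.9431 − 5 = 3.9431.
M = m − (m − M) = 12.73 − 3.9431 = 8.787.

M = 8.787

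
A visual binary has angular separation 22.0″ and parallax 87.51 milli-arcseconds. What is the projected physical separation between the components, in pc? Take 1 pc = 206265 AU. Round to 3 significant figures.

d = 1/p = 1/0.08751″ = 11.427 pc.
At distance d (pc), an angle of θ arcsec spans θ·d AU: s = 22.0 × 11.427 = 251.39 AU.
= 251.39 / 206265 = 0.0012188 pc.

0.00122 pc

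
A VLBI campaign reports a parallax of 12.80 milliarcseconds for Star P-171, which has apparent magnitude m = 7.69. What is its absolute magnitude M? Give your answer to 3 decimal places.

M = 3.226

d = 1/p = 1/0.01280″ = 78.125 pc.
m − M = 5 log₁₀(78.125) − 5 = 9.4640 − 5 = 4.4640.
M = m − (m − M) = 7.69 − 4.4640 = 3.226.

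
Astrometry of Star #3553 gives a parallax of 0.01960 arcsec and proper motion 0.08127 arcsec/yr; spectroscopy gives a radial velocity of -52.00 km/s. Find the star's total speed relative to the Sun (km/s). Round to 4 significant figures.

55.59 km/s

d = 1/p = 1/0.01960″ = 51.02 pc.
v_t = 4.740 μ d = 4.740 × 0.08127 × 51.02 = 19.654 km/s.
v = √(v_r² + v_t²) = √((-52.00)² + 19.654²) = √3090.28 = 55.59 km/s.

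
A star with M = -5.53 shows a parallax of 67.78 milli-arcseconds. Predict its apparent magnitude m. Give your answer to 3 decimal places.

m = -4.686

d = 1/p = 1/0.06778″ = 14.754 pc.
m − M = 5 log₁₀ d − 5 = 5 log₁₀(14.754) − 5 = 5.8445 − 5 = 0.8445.
m = M + (m − M) = -5.53 + 0.8445 = -4.686.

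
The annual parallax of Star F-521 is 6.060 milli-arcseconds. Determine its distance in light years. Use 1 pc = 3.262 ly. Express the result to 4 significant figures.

p = 6.060 milli-arcseconds = 0.006060 arcsec.
d = 1/p = 1/0.006060 = 165.02 pc.
In light-years: 165.02 × 3.262 = 538.3 ly.

538.3 light years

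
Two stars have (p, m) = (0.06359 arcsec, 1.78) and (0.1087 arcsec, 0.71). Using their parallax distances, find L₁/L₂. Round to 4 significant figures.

L₁/L₂ = 1.091

d₁ = 1/p₁ = 1/0.06359″ = 15.726 pc; d₂ = 1/p₂ = 1/0.1087″ = 9.1996 pc.
M₁ = m₁ − 5 log₁₀ d₁ + 5 = 1.78 − 5.9831 + 5 = 0.7969.
M₂ = 0.71 − 4.8188 + 5 = 0.8912.
L₁/L₂ = 10^(0.4(M₂ − M₁)) = 10^(0.4 × 0.0943) = 10^0.03772 = 1.0907.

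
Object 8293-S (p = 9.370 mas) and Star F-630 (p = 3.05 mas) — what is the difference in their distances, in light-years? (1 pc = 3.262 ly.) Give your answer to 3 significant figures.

721 ly

d_A = 1/0.009370″ = 106.72 pc; d_B = 1/0.003050″ = 327.87 pc.
|d_B − d_A| = |327.87 − 106.72| = 221.15 pc = 221.15 × 3.262 ly = 721.39 ly.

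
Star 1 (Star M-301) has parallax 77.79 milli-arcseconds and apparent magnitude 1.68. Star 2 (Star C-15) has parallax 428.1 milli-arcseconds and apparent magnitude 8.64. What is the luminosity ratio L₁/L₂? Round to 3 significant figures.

L₁/L₂ = 18400

d₁ = 1/p₁ = 1/0.07779″ = 12.855 pc; d₂ = 1/p₂ = 1/0.4281″ = 2.3359 pc.
M₁ = m₁ − 5 log₁₀ d₁ + 5 = 1.68 − 5.5454 + 5 = 1.1346.
M₂ = 8.64 − 1.8423 + 5 = 11.7977.
L₁/L₂ = 10^(0.4(M₂ − M₁)) = 10^(0.4 × 10.6631) = 10^4.26524 = 18418.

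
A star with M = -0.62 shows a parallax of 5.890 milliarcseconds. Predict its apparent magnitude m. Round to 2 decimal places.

m = 5.53

d = 1/p = 1/0.005890″ = 169.78 pc.
m − M = 5 log₁₀ d − 5 = 5 log₁₀(169.78) − 5 = 11.1494 − 5 = 6.1494.
m = M + (m − M) = -0.62 + 6.1494 = 5.53.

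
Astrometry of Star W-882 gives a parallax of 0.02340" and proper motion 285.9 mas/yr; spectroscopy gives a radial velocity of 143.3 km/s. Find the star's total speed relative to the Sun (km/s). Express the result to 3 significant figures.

155 km/s

d = 1/p = 1/0.02340″ = 42.735 pc.
μ = 285.9 mas/yr = 0.2859 ″/yr.
v_t = 4.740 μ d = 4.740 × 0.2859 × 42.735 = 57.913 km/s.
v = √(v_r² + v_t²) = √(143.3² + 57.913²) = √23888.8 = 154.56 km/s.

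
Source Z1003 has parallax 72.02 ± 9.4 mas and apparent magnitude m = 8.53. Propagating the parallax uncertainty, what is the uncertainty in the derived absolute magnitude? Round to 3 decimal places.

M = m − 5 log₁₀ d + 5 = m + 5 log₁₀ p + 5, so ∂M/∂p = 5/(p ln 10).
σ_M = (5/ln 10) · (σ_p/p) = 2.1715 × 9.4/72.02 = 2.1715 × 0.13052 = 0.28342.

σ_M = 0.283 mag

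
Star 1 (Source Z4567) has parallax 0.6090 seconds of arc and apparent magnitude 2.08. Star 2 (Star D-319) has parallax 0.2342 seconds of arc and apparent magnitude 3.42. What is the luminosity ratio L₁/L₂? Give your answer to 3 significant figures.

L₁/L₂ = 0.508

d₁ = 1/p₁ = 1/0.6090″ = 1.642 pc; d₂ = 1/p₂ = 1/0.2342″ = 4.2699 pc.
M₁ = m₁ − 5 log₁₀ d₁ + 5 = 2.08 − 1.0769 + 5 = 6.0031.
M₂ = 3.42 − 3.1521 + 5 = 5.2679.
L₁/L₂ = 10^(0.4(M₂ − M₁)) = 10^(0.4 × (-0.7352)) = 10^(-0.29408) = 0.50807.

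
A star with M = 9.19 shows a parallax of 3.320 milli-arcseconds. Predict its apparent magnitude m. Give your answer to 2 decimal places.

m = 16.58

d = 1/p = 1/0.003320″ = 301.2 pc.
m − M = 5 log₁₀ d − 5 = 5 log₁₀(301.2) − 5 = 12.3943 − 5 = 7.3943.
m = M + (m − M) = 9.19 + 7.3943 = 16.58.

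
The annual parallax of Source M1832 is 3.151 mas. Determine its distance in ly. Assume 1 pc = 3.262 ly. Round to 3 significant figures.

p = 3.151 mas = 0.003151 arcsec.
d = 1/p = 1/0.003151 = 317.36 pc.
In light-years: 317.36 × 3.262 = 1035.2 ly.

1040 ly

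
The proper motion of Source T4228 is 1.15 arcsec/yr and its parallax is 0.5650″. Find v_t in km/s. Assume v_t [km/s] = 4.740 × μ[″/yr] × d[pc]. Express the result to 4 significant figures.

9.648 km/s

d = 1/p = 1/0.5650″ = 1.7699 pc.
v_t = 4.74 × μ × d = 4.74 × 1.15 × 1.7699 = 9.6477 km/s.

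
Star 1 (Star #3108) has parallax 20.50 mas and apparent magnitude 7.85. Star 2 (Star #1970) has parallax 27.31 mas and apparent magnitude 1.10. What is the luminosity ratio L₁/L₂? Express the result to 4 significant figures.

L₁/L₂ = 0.003541

d₁ = 1/p₁ = 1/0.02050″ = 48.78 pc; d₂ = 1/p₂ = 1/0.02731″ = 36.617 pc.
M₁ = m₁ − 5 log₁₀ d₁ + 5 = 7.85 − 8.4412 + 5 = 4.4088.
M₂ = 1.10 − 7.8184 + 5 = -1.7184.
L₁/L₂ = 10^(0.4(M₂ − M₁)) = 10^(0.4 × (-6.1272)) = 10^(-2.45088) = 0.003541.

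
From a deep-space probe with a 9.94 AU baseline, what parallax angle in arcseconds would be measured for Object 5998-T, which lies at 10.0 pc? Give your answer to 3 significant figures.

p (arcsec) = B (AU) / d (pc).
p = 9.94 / 10.0 = 0.994 arcsec.

0.994 arcsec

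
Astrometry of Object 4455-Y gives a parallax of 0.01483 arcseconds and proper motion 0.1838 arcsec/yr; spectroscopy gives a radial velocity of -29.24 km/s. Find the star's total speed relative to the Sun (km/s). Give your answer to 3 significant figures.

d = 1/p = 1/0.01483″ = 67.431 pc.
v_t = 4.740 μ d = 4.740 × 0.1838 × 67.431 = 58.747 km/s.
v = √(v_r² + v_t²) = √((-29.24)² + 58.747²) = √4306.19 = 65.622 km/s.

65.6 km/s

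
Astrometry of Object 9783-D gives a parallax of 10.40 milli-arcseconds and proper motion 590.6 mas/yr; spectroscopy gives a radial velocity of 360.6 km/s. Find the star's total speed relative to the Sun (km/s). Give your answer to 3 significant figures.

d = 1/p = 1/0.01040″ = 96.154 pc.
μ = 590.6 mas/yr = 0.5906 ″/yr.
v_t = 4.740 μ d = 4.740 × 0.5906 × 96.154 = 269.18 km/s.
v = √(v_r² + v_t²) = √(360.6² + 269.18²) = √202490 = 449.99 km/s.

450 km/s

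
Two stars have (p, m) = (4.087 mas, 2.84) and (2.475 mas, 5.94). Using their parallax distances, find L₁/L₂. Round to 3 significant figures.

d₁ = 1/p₁ = 1/0.004087″ = 244.68 pc; d₂ = 1/p₂ = 1/0.002475″ = 404.04 pc.
M₁ = m₁ − 5 log₁₀ d₁ + 5 = 2.84 − 11.9430 + 5 = -4.1030.
M₂ = 5.94 − 13.0321 + 5 = -2.0921.
L₁/L₂ = 10^(0.4(M₂ − M₁)) = 10^(0.4 × 2.0109) = 10^0.80436 = 6.3732.

L₁/L₂ = 6.37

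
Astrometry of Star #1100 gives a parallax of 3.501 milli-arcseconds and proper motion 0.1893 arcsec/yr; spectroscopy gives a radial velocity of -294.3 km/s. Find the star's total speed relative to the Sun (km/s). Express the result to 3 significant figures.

d = 1/p = 1/0.003501″ = 285.63 pc.
v_t = 4.740 μ d = 4.740 × 0.1893 × 285.63 = 256.29 km/s.
v = √(v_r² + v_t²) = √((-294.3)² + 256.29²) = √152297 = 390.25 km/s.

390 km/s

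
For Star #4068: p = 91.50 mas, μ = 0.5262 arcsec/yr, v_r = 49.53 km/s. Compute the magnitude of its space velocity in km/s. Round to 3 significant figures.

56.5 km/s

d = 1/p = 1/0.09150″ = 10.929 pc.
v_t = 4.740 μ d = 4.740 × 0.5262 × 10.929 = 27.259 km/s.
v = √(v_r² + v_t²) = √(49.53² + 27.259²) = √3196.27 = 56.536 km/s.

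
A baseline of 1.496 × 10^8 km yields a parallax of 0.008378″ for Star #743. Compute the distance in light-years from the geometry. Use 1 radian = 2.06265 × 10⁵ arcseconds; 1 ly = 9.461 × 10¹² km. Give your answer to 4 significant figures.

θ = 0.008378″ = 0.008378/206265 = 4.0618 × 10^-8 rad.
d = B/θ = (1.496 × 10^8) / (4.0618 × 10^-8) = 3.6831 × 10^15 km = (3.6831 × 10^15) / (9.461 × 10^12) ly = 389.29 ly.

389.3 ly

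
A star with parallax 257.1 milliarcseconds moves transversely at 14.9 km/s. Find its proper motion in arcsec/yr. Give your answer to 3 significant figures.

0.808 arcsec/yr

d = 1/p = 1/0.2571″ = 3.8895 pc.
μ = v_t / (4.74 d) = 14.9 / (4.74 × 3.8895) = 14.9 / 18.436 = 0.8082 ″/yr.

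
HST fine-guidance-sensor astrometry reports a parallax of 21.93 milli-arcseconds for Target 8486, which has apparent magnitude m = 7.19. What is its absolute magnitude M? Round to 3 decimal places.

M = 3.895

d = 1/p = 1/0.02193″ = 45.6 pc.
m − M = 5 log₁₀(45.6) − 5 = 8.2948 − 5 = 3.2948.
M = m − (m − M) = 7.19 − 3.2948 = 3.895.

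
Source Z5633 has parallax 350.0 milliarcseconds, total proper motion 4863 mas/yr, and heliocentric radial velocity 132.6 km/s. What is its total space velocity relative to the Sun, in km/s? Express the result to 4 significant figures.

148.1 km/s

d = 1/p = 1/0.3500″ = 2.8571 pc.
μ = 4863 mas/yr = 4.863 ″/yr.
v_t = 4.740 μ d = 4.740 × 4.863 × 2.8571 = 65.858 km/s.
v = √(v_r² + v_t²) = √(132.6² + 65.858²) = √21920 = 148.05 km/s.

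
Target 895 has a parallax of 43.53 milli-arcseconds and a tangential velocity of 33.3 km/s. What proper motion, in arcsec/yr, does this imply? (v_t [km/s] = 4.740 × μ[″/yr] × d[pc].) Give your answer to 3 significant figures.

0.306 arcsec/yr

d = 1/p = 1/0.04353″ = 22.973 pc.
μ = v_t / (4.74 d) = 33.3 / (4.74 × 22.973) = 33.3 / 108.89 = 0.30581 ″/yr.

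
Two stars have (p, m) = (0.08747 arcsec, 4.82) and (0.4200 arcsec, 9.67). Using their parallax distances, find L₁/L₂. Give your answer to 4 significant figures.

d₁ = 1/p₁ = 1/0.08747″ = 11.432 pc; d₂ = 1/p₂ = 1/0.4200″ = 2.381 pc.
M₁ = m₁ − 5 log₁₀ d₁ + 5 = 4.82 − 5.2906 + 5 = 4.5294.
M₂ = 9.67 − 1.8838 + 5 = 12.7862.
L₁/L₂ = 10^(0.4(M₂ − M₁)) = 10^(0.4 × 8.2568) = 10^3.30272 = 2007.8.

L₁/L₂ = 2008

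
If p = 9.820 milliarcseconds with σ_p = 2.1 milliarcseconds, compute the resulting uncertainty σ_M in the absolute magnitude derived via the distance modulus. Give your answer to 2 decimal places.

σ_M = 0.46 mag

M = m − 5 log₁₀ d + 5 = m + 5 log₁₀ p + 5, so ∂M/∂p = 5/(p ln 10).
σ_M = (5/ln 10) · (σ_p/p) = 2.1715 × 2.1/9.820 = 2.1715 × 0.21385 = 0.46438.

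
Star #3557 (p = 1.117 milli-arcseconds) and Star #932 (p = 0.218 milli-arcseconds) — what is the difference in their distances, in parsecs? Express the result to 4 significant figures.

3692 pc

d_A = 1/0.001117″ = 895.26 pc; d_B = 1/0.0002180″ = 4587.2 pc.
|d_B − d_A| = |4587.2 − 895.26| = 3691.9 pc.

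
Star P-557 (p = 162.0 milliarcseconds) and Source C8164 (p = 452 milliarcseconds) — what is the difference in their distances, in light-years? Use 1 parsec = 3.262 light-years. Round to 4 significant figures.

12.92 ly

d_A = 1/0.1620″ = 6.1728 pc; d_B = 1/0.4520″ = 2.2124 pc.
|d_B − d_A| = |2.2124 − 6.1728| = 3.9604 pc = 3.9604 × 3.262 ly = 12.919 ly.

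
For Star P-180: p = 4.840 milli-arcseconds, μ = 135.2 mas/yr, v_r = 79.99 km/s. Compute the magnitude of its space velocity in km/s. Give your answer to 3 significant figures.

155 km/s

d = 1/p = 1/0.004840″ = 206.61 pc.
μ = 135.2 mas/yr = 0.1352 ″/yr.
v_t = 4.740 μ d = 4.740 × 0.1352 × 206.61 = 132.41 km/s.
v = √(v_r² + v_t²) = √(79.99² + 132.41²) = √23930.8 = 154.7 km/s.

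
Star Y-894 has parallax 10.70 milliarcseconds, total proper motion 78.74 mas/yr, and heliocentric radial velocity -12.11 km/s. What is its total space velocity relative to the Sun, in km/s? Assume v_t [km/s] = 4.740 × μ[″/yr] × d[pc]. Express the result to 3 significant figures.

36.9 km/s

d = 1/p = 1/0.01070″ = 93.458 pc.
μ = 78.74 mas/yr = 0.07874 ″/yr.
v_t = 4.740 μ d = 4.740 × 0.07874 × 93.458 = 34.881 km/s.
v = √(v_r² + v_t²) = √((-12.11)² + 34.881²) = √1363.34 = 36.923 km/s.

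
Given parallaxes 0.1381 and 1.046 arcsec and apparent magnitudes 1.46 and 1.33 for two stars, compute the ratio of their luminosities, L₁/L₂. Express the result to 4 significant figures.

L₁/L₂ = 50.90

d₁ = 1/p₁ = 1/0.1381″ = 7.2411 pc; d₂ = 1/p₂ = 1/1.046″ = 0.95602 pc.
M₁ = m₁ − 5 log₁₀ d₁ + 5 = 1.46 − 4.2990 + 5 = 2.1610.
M₂ = 1.33 − (-0.0977) + 5 = 6.4277.
L₁/L₂ = 10^(0.4(M₂ − M₁)) = 10^(0.4 × 4.2667) = 10^1.70668 = 50.896.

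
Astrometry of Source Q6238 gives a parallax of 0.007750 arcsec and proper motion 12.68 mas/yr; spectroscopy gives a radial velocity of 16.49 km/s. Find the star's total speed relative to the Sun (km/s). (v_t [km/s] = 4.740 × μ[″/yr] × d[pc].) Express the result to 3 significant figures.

d = 1/p = 1/0.007750″ = 129.03 pc.
μ = 12.68 mas/yr = 0.01268 ″/yr.
v_t = 4.740 μ d = 4.740 × 0.01268 × 129.03 = 7.7551 km/s.
v = √(v_r² + v_t²) = √(16.49² + 7.7551²) = √332.062 = 18.223 km/s.

18.2 km/s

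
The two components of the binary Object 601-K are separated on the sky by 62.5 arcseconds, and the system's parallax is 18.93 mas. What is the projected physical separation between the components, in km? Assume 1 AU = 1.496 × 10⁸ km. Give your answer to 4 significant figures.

d = 1/p = 1/0.01893″ = 52.826 pc.
At distance d (pc), an angle of θ arcsec spans θ·d AU: s = 62.5 × 52.826 = 3301.6 AU.
= 3301.6 × 1.496 × 10⁸ km = 4.9392 × 10^11 km.

4.939 × 10^11 km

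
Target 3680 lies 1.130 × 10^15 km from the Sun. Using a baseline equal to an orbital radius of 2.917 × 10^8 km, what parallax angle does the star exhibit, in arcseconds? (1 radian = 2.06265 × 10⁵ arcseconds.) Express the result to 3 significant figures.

θ ≈ B/d = (2.917 × 10^8) / (1.130 × 10^15) = 2.5814 × 10^-7 rad.
In arcseconds: 2.5814 × 10^-7 × 206265 = 0.053245″.

0.0532 arcsec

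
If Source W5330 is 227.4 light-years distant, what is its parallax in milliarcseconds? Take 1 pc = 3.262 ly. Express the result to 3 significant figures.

14.3 mas

d = 227.4 ly ÷ 3.262 = 69.712 pc.
p = 1/d = 1/69.712 = 0.014345 arcsec.
= 0.014345 × 1000 = 14.345 mas.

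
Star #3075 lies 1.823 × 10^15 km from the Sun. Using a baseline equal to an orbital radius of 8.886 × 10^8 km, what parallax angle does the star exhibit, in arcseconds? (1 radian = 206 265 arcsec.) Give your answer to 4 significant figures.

0.1005 arcsec

θ ≈ B/d = (8.886 × 10^8) / (1.823 × 10^15) = 4.8744 × 10^-7 rad.
In arcseconds: 4.8744 × 10^-7 × 206265 = 0.10054″.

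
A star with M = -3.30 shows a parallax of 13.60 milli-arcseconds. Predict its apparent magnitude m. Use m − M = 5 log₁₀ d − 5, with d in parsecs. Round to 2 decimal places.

d = 1/p = 1/0.01360″ = 73.529 pc.
m − M = 5 log₁₀ d − 5 = 5 log₁₀(73.529) − 5 = 9.3323 − 5 = 4.3323.
m = M + (m − M) = -3.30 + 4.3323 = 1.03.

m = 1.03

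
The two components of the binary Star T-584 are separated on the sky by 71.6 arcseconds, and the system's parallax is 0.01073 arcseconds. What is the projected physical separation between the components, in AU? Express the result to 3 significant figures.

d = 1/p = 1/0.01073″ = 93.197 pc.
At distance d (pc), an angle of θ arcsec spans θ·d AU: s = 71.6 × 93.197 = 6672.9 AU.

6670 AU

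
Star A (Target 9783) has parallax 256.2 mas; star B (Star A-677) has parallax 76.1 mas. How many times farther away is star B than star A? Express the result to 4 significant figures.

3.367

Since d = 1/p, d_B/d_A = p_A/p_B.
= 256.2 / 76.1 = 3.3666.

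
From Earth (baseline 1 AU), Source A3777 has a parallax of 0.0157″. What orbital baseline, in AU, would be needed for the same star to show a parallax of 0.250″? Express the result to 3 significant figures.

15.9 AU

Parallax scales linearly with baseline: p ∝ B, so B = p_target / p_Earth × 1 AU.
B = 0.250 / 0.0157 = 15.924 AU.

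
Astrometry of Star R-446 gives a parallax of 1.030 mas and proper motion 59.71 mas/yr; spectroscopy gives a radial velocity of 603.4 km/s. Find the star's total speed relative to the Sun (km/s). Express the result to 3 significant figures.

663 km/s

d = 1/p = 1/0.001030″ = 970.87 pc.
μ = 59.71 mas/yr = 0.05971 ″/yr.
v_t = 4.740 μ d = 4.740 × 0.05971 × 970.87 = 274.78 km/s.
v = √(v_r² + v_t²) = √(603.4² + 274.78²) = √439596 = 663.02 km/s.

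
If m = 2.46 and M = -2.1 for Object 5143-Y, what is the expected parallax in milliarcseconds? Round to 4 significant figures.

m − M = 2.46 − (-2.1) = 4.56.
d = 10^((m−M)/5 + 1) = 10^1.912 = 81.658 pc.
p = 1/d = 1/81.658 = 0.012246 arcsec = 12.246 mas.

12.25 mas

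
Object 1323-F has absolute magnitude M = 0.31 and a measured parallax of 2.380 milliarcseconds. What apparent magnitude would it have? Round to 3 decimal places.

m = 8.427

d = 1/p = 1/0.002380″ = 420.17 pc.
m − M = 5 log₁₀ d − 5 = 5 log₁₀(420.17) − 5 = 13.1171 − 5 = 8.1171.
m = M + (m − M) = 0.31 + 8.1171 = 8.427.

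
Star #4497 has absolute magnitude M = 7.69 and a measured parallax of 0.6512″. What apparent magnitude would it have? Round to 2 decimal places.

d = 1/p = 1/0.6512″ = 1.5356 pc.
m − M = 5 log₁₀ d − 5 = 5 log₁₀(1.5356) − 5 = 0.9314 − 5 = -4.0686.
m = M + (m − M) = 7.69 + (-4.0686) = 3.62.

m = 3.62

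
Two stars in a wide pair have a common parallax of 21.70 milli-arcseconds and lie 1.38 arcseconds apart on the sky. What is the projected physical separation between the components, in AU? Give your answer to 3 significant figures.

63.6 AU

d = 1/p = 1/0.02170″ = 46.083 pc.
At distance d (pc), an angle of θ arcsec spans θ·d AU: s = 1.38 × 46.083 = 63.595 AU.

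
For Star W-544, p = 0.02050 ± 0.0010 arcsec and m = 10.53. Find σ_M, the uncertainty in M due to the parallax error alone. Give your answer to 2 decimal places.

σ_M = 0.11 mag

M = m − 5 log₁₀ d + 5 = m + 5 log₁₀ p + 5, so ∂M/∂p = 5/(p ln 10).
σ_M = (5/ln 10) · (σ_p/p) = 2.1715 × 0.0010/0.02050 = 2.1715 × 0.04878 = 0.10593.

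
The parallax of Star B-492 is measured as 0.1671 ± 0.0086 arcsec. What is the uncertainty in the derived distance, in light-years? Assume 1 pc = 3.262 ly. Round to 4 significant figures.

1.005 ly

d = 1/p, so σ_d = σ_p / p².
σ_d = 0.00860 / (0.1671)² = 0.00860 / 0.027922 = 0.308 pc = 0.308 × 3.262 ly = 1.0047 ly.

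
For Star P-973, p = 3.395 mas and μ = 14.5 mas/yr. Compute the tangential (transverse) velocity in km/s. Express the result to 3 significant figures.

d = 1/p = 1/0.003395″ = 294.55 pc.
μ = 14.5 mas/yr = 0.0145 ″/yr.
v_t = 4.74 × μ × d = 4.74 × 0.0145 × 294.55 = 20.244 km/s.

20.2 km/s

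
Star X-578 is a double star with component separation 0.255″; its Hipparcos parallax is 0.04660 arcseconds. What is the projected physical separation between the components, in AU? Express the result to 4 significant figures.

5.472 AU

d = 1/p = 1/0.04660″ = 21.459 pc.
At distance d (pc), an angle of θ arcsec spans θ·d AU: s = 0.255 × 21.459 = 5.472 AU.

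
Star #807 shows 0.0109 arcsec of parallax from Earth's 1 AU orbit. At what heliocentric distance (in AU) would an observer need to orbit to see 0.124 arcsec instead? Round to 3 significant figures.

11.4 AU

Parallax scales linearly with baseline: p ∝ B, so B = p_target / p_Earth × 1 AU.
B = 0.124 / 0.0109 = 11.376 AU.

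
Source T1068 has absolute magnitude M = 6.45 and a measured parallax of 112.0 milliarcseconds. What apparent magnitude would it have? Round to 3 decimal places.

d = 1/p = 1/0.1120″ = 8.9286 pc.
m − M = 5 log₁₀ d − 5 = 5 log₁₀(8.9286) − 5 = 4.7539 − 5 = -0.2461.
m = M + (m − M) = 6.45 + (-0.2461) = 6.204.

m = 6.204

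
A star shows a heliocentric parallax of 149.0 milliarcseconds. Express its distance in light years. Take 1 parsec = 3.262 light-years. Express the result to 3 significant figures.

p = 149.0 milliarcseconds = 0.1490 arcsec.
d = 1/p = 1/0.1490 = 6.7114 pc.
In light-years: 6.7114 × 3.262 = 21.893 ly.

21.9 light years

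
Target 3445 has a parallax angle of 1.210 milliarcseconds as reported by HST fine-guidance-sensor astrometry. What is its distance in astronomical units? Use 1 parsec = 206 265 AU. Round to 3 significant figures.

1.70 × 10^8 AU

p = 1.210 milliarcseconds = 0.001210 arcsec.
d = 1/p = 1/0.001210 = 826.45 pc.
In AU: 826.45 × 206265 = 1.7047 × 10^8 AU.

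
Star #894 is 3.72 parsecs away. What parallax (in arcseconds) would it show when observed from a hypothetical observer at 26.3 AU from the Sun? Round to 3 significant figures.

7.07 arcsec

p (arcsec) = B (AU) / d (pc).
p = 26.3 / 3.72 = 7.0699 arcsec.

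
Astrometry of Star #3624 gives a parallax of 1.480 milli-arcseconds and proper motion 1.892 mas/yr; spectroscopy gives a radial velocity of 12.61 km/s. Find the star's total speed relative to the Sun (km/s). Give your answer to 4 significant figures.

d = 1/p = 1/0.001480″ = 675.68 pc.
μ = 1.892 mas/yr = 0.001892 ″/yr.
v_t = 4.740 μ d = 4.740 × 0.001892 × 675.68 = 6.0596 km/s.
v = √(v_r² + v_t²) = √(12.61² + 6.0596²) = √195.731 = 13.99 km/s.

13.99 km/s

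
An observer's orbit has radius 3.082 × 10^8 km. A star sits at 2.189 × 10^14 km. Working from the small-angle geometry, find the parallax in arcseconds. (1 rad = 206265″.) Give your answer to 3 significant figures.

θ ≈ B/d = (3.082 × 10^8) / (2.189 × 10^14) = 1.4079 × 10^-6 rad.
In arcseconds: 1.4079 × 10^-6 × 206265 = 0.2904″.

0.290 arcsec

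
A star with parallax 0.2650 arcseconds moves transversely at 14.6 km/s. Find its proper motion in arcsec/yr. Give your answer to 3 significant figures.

0.816 arcsec/yr

d = 1/p = 1/0.2650″ = 3.7736 pc.
μ = v_t / (4.74 d) = 14.6 / (4.74 × 3.7736) = 14.6 / 17.887 = 0.81624 ″/yr.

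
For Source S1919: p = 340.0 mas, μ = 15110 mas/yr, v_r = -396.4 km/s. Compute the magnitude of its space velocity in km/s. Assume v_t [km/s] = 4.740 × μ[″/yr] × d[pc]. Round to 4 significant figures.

448.9 km/s

d = 1/p = 1/0.3400″ = 2.9412 pc.
μ = 15110 mas/yr = 15.11 ″/yr.
v_t = 4.740 μ d = 4.740 × 15.11 × 2.9412 = 210.65 km/s.
v = √(v_r² + v_t²) = √((-396.4)² + 210.65²) = √201506 = 448.89 km/s.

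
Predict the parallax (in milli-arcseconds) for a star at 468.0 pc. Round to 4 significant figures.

p = 1/d = 1/468 = 0.0021368 arcsec.
= 0.0021368 × 1000 = 2.1368 mas.

2.137 mas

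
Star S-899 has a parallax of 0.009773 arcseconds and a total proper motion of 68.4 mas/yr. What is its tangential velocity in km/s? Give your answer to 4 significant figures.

33.17 km/s

d = 1/p = 1/0.009773″ = 102.32 pc.
μ = 68.4 mas/yr = 0.0684 ″/yr.
v_t = 4.74 × μ × d = 4.74 × 0.0684 × 102.32 = 33.174 km/s.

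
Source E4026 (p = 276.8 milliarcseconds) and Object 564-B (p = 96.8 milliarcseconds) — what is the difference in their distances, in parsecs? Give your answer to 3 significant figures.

6.72 pc

d_A = 1/0.2768″ = 3.6127 pc; d_B = 1/0.09680″ = 10.331 pc.
|d_B − d_A| = |10.331 − 3.6127| = 6.7183 pc.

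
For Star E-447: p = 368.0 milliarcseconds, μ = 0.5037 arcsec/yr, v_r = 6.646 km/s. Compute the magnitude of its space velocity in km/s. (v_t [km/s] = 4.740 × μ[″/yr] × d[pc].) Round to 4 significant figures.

9.288 km/s

d = 1/p = 1/0.3680″ = 2.7174 pc.
v_t = 4.740 μ d = 4.740 × 0.5037 × 2.7174 = 6.4879 km/s.
v = √(v_r² + v_t²) = √(6.646² + 6.4879²) = √86.2622 = 9.2877 km/s.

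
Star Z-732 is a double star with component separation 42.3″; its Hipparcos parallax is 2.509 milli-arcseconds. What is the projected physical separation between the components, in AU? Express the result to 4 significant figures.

d = 1/p = 1/0.002509″ = 398.57 pc.
At distance d (pc), an angle of θ arcsec spans θ·d AU: s = 42.3 × 398.57 = 16860 AU.

16860 AU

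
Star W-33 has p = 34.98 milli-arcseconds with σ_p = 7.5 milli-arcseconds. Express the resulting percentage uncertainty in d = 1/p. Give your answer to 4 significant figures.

21.44%

For d = 1/p, |σ_d/d| = |σ_p/p|.
σ_p/p = 7.5 / 34.98 = 0.21441 = 21.441%.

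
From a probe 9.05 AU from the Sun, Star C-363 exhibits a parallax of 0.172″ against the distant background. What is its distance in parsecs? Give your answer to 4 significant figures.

With baseline B (in AU) and parallax p (in arcsec), d = B/p parsecs.
d = 9.05 / 0.172 = 52.616 pc.

52.62 pc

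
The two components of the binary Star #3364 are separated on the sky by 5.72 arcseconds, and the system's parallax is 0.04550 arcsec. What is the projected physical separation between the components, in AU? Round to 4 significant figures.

125.7 AU

d = 1/p = 1/0.04550″ = 21.978 pc.
At distance d (pc), an angle of θ arcsec spans θ·d AU: s = 5.72 × 21.978 = 125.71 AU.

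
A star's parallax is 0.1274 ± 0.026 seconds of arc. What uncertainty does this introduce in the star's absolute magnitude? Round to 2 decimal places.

M = m − 5 log₁₀ d + 5 = m + 5 log₁₀ p + 5, so ∂M/∂p = 5/(p ln 10).
σ_M = (5/ln 10) · (σ_p/p) = 2.1715 × 0.026/0.1274 = 2.1715 × 0.20408 = 0.44316.

σ_M = 0.44 mag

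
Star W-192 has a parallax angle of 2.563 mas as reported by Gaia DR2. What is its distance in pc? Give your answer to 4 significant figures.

p = 2.563 mas = 0.002563 arcsec.
d = 1/p = 1/0.002563 = 390.17 pc.

390.2 pc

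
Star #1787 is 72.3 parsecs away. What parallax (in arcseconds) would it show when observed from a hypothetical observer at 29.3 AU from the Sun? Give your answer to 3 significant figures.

p (arcsec) = B (AU) / d (pc).
p = 29.3 / 72.3 = 0.40526 arcsec.

0.405 arcsec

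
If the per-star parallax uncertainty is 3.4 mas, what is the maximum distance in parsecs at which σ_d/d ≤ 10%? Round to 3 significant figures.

σ_d/d = σ_p/p, so the condition is σ_p/p ≤ 0.10, i.e. p ≥ σ_p/0.10.
p_min = 3.4/0.10 = 34 mas = 0.034 arcsec.
d_max = 1/p_min = 1/0.034 = 29.412 pc.

29.4 pc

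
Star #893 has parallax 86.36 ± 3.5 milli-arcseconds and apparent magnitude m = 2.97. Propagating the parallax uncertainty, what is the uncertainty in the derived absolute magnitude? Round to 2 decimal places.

σ_M = 0.09 mag

M = m − 5 log₁₀ d + 5 = m + 5 log₁₀ p + 5, so ∂M/∂p = 5/(p ln 10).
σ_M = (5/ln 10) · (σ_p/p) = 2.1715 × 3.5/86.36 = 2.1715 × 0.040528 = 0.088007.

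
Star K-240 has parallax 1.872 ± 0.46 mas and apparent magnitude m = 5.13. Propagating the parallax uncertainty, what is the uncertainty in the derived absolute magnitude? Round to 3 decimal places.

M = m − 5 log₁₀ d + 5 = m + 5 log₁₀ p + 5, so ∂M/∂p = 5/(p ln 10).
σ_M = (5/ln 10) · (σ_p/p) = 2.1715 × 0.46/1.872 = 2.1715 × 0.24573 = 0.5336.

σ_M = 0.534 mag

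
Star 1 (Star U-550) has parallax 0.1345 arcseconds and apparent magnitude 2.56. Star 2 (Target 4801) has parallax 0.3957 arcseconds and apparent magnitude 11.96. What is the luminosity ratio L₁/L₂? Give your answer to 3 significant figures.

d₁ = 1/p₁ = 1/0.1345″ = 7.4349 pc; d₂ = 1/p₂ = 1/0.3957″ = 2.5272 pc.
M₁ = m₁ − 5 log₁₀ d₁ + 5 = 2.56 − 4.3564 + 5 = 3.2036.
M₂ = 11.96 − 2.0132 + 5 = 14.9468.
L₁/L₂ = 10^(0.4(M₂ − M₁)) = 10^(0.4 × 11.7432) = 10^4.69728 = 49806.

L₁/L₂ = 49800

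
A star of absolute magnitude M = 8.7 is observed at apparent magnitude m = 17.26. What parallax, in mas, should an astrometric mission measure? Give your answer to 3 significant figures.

1.94 mas

m − M = 17.26 − 8.7 = 8.56.
d = 10^((m−M)/5 + 1) = 10^2.712 = 515.23 pc.
p = 1/d = 1/515.23 = 0.0019409 arcsec = 1.9409 mas.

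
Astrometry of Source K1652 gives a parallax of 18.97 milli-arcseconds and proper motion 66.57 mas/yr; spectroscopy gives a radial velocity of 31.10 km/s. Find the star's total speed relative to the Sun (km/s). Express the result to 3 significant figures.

35.3 km/s

d = 1/p = 1/0.01897″ = 52.715 pc.
μ = 66.57 mas/yr = 0.06657 ″/yr.
v_t = 4.740 μ d = 4.740 × 0.06657 × 52.715 = 16.634 km/s.
v = √(v_r² + v_t²) = √(31.10² + 16.634²) = √1243.9 = 35.269 km/s.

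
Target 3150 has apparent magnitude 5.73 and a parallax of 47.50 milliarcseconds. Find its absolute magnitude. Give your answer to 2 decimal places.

d = 1/p = 1/0.04750″ = 21.053 pc.
m − M = 5 log₁₀(21.053) − 5 = 6.6166 − 5 = 1.6166.
M = m − (m − M) = 5.73 − 1.6166 = 4.11.

M = 4.11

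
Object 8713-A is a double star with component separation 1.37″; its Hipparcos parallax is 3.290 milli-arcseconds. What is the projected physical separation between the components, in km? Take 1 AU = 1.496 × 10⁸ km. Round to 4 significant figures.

d = 1/p = 1/0.003290″ = 303.95 pc.
At distance d (pc), an angle of θ arcsec spans θ·d AU: s = 1.37 × 303.95 = 416.41 AU.
= 416.41 × 1.496 × 10⁸ km = 6.2295 × 10^10 km.

6.230 × 10^10 km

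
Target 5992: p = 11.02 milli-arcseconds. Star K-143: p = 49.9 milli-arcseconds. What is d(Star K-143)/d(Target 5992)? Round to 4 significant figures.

0.2208

Since d = 1/p, d_B/d_A = p_A/p_B.
= 11.02 / 49.9 = 0.22084.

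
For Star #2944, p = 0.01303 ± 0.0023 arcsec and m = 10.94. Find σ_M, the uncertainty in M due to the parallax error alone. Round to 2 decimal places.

σ_M = 0.38 mag

M = m − 5 log₁₀ d + 5 = m + 5 log₁₀ p + 5, so ∂M/∂p = 5/(p ln 10).
σ_M = (5/ln 10) · (σ_p/p) = 2.1715 × 0.0023/0.01303 = 2.1715 × 0.17652 = 0.38331.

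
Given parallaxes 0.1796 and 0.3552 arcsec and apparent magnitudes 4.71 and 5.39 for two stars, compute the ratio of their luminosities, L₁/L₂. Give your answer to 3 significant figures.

d₁ = 1/p₁ = 1/0.1796″ = 5.5679 pc; d₂ = 1/p₂ = 1/0.3552″ = 2.8153 pc.
M₁ = m₁ − 5 log₁₀ d₁ + 5 = 4.71 − 3.7285 + 5 = 5.9815.
M₂ = 5.39 − 2.2476 + 5 = 8.1424.
L₁/L₂ = 10^(0.4(M₂ − M₁)) = 10^(0.4 × 2.1609) = 10^0.86436 = 7.3175.

L₁/L₂ = 7.32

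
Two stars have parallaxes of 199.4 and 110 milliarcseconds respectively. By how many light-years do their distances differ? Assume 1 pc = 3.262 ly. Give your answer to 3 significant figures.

13.3 ly

d_A = 1/0.1994″ = 5.015 pc; d_B = 1/0.1100″ = 9.0909 pc.
|d_B − d_A| = |9.0909 − 5.015| = 4.0759 pc = 4.0759 × 3.262 ly = 13.296 ly.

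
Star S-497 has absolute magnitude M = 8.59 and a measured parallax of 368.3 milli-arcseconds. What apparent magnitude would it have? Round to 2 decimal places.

m = 5.76

d = 1/p = 1/0.3683″ = 2.7152 pc.
m − M = 5 log₁₀ d − 5 = 5 log₁₀(2.7152) − 5 = 2.1690 − 5 = -2.8310.
m = M + (m − M) = 8.59 + (-2.8310) = 5.76.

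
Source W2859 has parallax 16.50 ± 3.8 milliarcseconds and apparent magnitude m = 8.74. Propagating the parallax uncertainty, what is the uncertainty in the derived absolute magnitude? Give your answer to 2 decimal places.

M = m − 5 log₁₀ d + 5 = m + 5 log₁₀ p + 5, so ∂M/∂p = 5/(p ln 10).
σ_M = (5/ln 10) · (σ_p/p) = 2.1715 × 3.8/16.50 = 2.1715 × 0.2303 = 0.5001.

σ_M = 0.50 mag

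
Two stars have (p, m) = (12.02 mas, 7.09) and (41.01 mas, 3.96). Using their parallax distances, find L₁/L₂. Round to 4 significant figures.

d₁ = 1/p₁ = 1/0.01202″ = 83.195 pc; d₂ = 1/p₂ = 1/0.04101″ = 24.384 pc.
M₁ = m₁ − 5 log₁₀ d₁ + 5 = 7.09 − 9.6005 + 5 = 2.4895.
M₂ = 3.96 − 6.9355 + 5 = 2.0245.
L₁/L₂ = 10^(0.4(M₂ − M₁)) = 10^(0.4 × (-0.4650)) = 10^(-0.18600) = 0.65163.

L₁/L₂ = 0.6516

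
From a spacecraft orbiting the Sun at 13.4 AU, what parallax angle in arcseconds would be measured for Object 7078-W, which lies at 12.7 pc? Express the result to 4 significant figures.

1.055 arcsec

p (arcsec) = B (AU) / d (pc).
p = 13.4 / 12.7 = 1.0551 arcsec.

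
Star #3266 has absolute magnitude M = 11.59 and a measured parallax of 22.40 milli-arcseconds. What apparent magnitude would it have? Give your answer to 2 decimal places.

m = 14.84

d = 1/p = 1/0.02240″ = 44.643 pc.
m − M = 5 log₁₀ d − 5 = 5 log₁₀(44.643) − 5 = 8.2488 − 5 = 3.2488.
m = M + (m − M) = 11.59 + 3.2488 = 14.84.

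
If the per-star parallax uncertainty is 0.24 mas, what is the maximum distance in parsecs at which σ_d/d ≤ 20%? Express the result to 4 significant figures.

σ_d/d = σ_p/p, so the condition is σ_p/p ≤ 0.20, i.e. p ≥ σ_p/0.20.
p_min = 0.24/0.20 = 1.2 mas = 0.0012 arcsec.
d_max = 1/p_min = 1/0.0012 = 833.33 pc.

833.3 pc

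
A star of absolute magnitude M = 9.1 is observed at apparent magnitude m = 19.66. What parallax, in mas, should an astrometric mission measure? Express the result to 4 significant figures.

m − M = 19.66 − 9.1 = 10.56.
d = 10^((m−M)/5 + 1) = 10^3.112 = 1294.2 pc.
p = 1/d = 1/1294.2 = 0.00077268 arcsec = 0.77268 mas.

0.7727 mas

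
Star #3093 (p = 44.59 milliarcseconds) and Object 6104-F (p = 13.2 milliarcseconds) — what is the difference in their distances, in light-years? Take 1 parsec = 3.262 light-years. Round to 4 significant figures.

174.0 ly

d_A = 1/0.04459″ = 22.427 pc; d_B = 1/0.01320″ = 75.758 pc.
|d_B − d_A| = |75.758 − 22.427| = 53.331 pc = 53.331 × 3.262 ly = 173.97 ly.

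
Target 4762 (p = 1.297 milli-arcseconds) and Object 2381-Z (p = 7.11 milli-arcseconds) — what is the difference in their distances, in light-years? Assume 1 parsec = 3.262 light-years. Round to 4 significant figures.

2056 ly

d_A = 1/0.001297″ = 771.01 pc; d_B = 1/0.007110″ = 140.65 pc.
|d_B − d_A| = |140.65 − 771.01| = 630.36 pc = 630.36 × 3.262 ly = 2056.2 ly.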